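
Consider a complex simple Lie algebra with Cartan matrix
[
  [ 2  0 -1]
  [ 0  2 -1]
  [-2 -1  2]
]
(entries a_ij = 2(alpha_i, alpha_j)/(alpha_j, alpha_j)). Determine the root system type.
type B_3

The matrix has rank 3 with 2's on the diagonal. Reading the off-diagonal entries as Dynkin edges (a single edge where a_ij = a_ji = -1; a double or triple edge where a_ij * a_ji = 2 or 3), the diagram is a chain of 3 nodes with a double edge at one end; the terminal node there is the unique short simple root (B_3). One simple-root ordering that puts it in standard form is (alpha_2, alpha_3, alpha_1). So the algebra is type B_3, i.e. so(7).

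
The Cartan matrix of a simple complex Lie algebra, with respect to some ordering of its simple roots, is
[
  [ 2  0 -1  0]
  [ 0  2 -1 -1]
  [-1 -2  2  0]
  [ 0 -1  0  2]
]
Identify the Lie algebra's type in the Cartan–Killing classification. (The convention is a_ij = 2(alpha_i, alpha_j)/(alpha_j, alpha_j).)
The matrix has rank 4 with 2's on the diagonal. Reading the off-diagonal entries as Dynkin edges (a single edge where a_ij = a_ji = -1; a double or triple edge where a_ij * a_ji = 2 or 3), the diagram is a chain of 4 nodes with a double edge between the middle two (F_4). One simple-root ordering that puts it in standard form is (alpha_1, alpha_3, alpha_2, alpha_4). So the algebra is type F_4.

type F_4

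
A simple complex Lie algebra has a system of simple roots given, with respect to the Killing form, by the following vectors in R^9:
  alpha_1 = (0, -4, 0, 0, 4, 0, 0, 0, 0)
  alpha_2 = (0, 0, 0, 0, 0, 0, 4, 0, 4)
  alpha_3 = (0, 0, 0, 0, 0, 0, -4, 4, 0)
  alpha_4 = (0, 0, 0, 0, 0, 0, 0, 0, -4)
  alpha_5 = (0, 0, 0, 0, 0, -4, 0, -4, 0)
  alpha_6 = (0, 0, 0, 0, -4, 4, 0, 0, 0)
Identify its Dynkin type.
Compute the Cartan integers a_ij = 2(alpha_i, alpha_j)/(alpha_j, alpha_j); the resulting 6x6 Cartan matrix is
[[2, 0, 0, 0, 0, -1], [0, 2, -1, -2, 0, 0], [0, -1, 2, 0, -1, 0], [0, -1, 0, 2, 0, 0], [0, 0, -1, 0, 2, -1], [-1, 0, 0, 0, -1, 2]].
The roots have two lengths (squared-length ratio 2:1); the short ones are alpha_{4}. The associated Dynkin diagram is a chain of 6 nodes with a double edge at one end; the terminal node there is the unique short simple root (B_6), so the type is B_6 (the algebra so(13)).

B_6 (so(13))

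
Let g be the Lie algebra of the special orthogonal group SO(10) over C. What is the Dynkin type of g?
This is so(10) with 10 even, which has dimension 10(10-1)/2 = 45 and rank 10/2 = 5. In the classification of classical Lie algebras, the orthogonal algebra so(2n) in an even number of variables has type D_n; here n = 5, so the Dynkin diagram is a chain of 3 nodes with a fork of two nodes at one end (D_5). Hence the type is D_5.

D_5 (so(10))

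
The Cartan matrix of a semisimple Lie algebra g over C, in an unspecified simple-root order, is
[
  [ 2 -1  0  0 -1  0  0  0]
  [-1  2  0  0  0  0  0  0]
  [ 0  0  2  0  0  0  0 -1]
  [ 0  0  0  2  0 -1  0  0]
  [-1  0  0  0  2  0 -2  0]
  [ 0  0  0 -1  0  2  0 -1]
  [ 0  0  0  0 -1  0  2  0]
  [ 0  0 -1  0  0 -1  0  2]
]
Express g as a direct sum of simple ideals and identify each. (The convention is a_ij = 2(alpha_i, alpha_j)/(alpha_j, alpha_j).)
The diagram associated to this matrix has two connected components: the simple roots {alpha_3, alpha_4, alpha_6, alpha_8} form a chain of 4 nodes with single edges (A_4), and {alpha_1, alpha_2, alpha_5, alpha_7} form a chain of 4 nodes with a double edge at one end; the terminal node there is the unique short simple root (B_4). A semisimple Lie algebra decomposes uniquely as the direct sum of simple ideals, one per connected component of its Dynkin diagram, so g ≅ A_4 ⊕ B_4 (dimension 24 + 36 = 60).

A_4 ⊕ B_4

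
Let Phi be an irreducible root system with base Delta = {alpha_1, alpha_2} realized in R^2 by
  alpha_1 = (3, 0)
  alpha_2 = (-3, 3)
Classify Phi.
Compute the Cartan integers a_ij = 2(alpha_i, alpha_j)/(alpha_j, alpha_j); the resulting 2x2 Cartan matrix is
[[2, -1], [-2, 2]].
The roots have two lengths (squared-length ratio 2:1); the short ones are alpha_{1}. The associated Dynkin diagram is a chain of 2 nodes with a double edge at one end; the terminal node there is the unique short simple root (B_2), so the type is B_2 (the algebra so(5)).

B2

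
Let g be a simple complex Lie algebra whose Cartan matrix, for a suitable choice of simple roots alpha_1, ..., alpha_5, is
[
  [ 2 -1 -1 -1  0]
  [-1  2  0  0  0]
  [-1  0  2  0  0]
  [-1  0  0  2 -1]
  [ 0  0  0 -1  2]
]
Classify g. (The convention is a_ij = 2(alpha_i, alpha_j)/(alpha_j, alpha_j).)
The matrix has rank 5 with 2's on the diagonal. Reading the off-diagonal entries as Dynkin edges (a single edge where a_ij = a_ji = -1; a double or triple edge where a_ij * a_ji = 2 or 3), the diagram is a chain of 3 nodes with a fork of two nodes at one end (D_5). One simple-root ordering that puts it in standard form is (alpha_5, alpha_4, alpha_1, alpha_2, alpha_3). So the algebra is type D_5, i.e. so(10).

D_5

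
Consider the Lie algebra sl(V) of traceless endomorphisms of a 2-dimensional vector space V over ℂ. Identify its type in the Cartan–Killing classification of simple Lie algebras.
This is sl(2), which has dimension 2^2 - 1 = 3 and rank 2 - 1 = 1 (a Cartan subalgebra is the diagonal traceless matrices). In the classification of classical Lie algebras, the special linear algebra sl(n+1) has type A_n; here n = 1, so the Dynkin diagram is a chain of 1 nodes with single edges (A_1). Hence the type is A_1.

A_1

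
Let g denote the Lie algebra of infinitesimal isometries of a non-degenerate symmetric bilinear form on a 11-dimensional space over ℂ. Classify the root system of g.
B5

This is so(11) with 11 odd, which has dimension 11(11-1)/2 = 55 and rank (11-1)/2 = 5. In the classification of classical Lie algebras, the orthogonal algebra so(2n+1) in an odd number of variables has type B_n; here n = 5, so the Dynkin diagram is a chain of 5 nodes with a double edge at one end; the terminal node there is the unique short simple root (B_5). Hence the type is B_5.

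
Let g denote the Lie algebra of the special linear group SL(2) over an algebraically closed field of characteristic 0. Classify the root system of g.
This is sl(2), which has dimension 2^2 - 1 = 3 and rank 2 - 1 = 1 (a Cartan subalgebra is the diagonal traceless matrices). In the classification of classical Lie algebras, the special linear algebra sl(n+1) has type A_n; here n = 1, so the Dynkin diagram is a chain of 1 nodes with single edges (A_1). Hence the type is A_1.

A1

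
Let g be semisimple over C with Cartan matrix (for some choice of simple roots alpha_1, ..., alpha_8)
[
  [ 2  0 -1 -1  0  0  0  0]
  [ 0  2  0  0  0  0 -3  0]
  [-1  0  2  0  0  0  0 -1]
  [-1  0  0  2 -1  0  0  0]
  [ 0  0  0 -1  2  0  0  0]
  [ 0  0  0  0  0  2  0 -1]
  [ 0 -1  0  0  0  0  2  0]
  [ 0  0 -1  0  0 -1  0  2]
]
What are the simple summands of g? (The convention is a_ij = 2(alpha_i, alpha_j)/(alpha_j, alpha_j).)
The diagram associated to this matrix has two connected components: the simple roots {alpha_1, alpha_3, alpha_4, alpha_5, alpha_6, alpha_8} form a chain of 6 nodes with single edges (A_6), and {alpha_2, alpha_7} form two nodes joined by a triple edge (G_2). A semisimple Lie algebra decomposes uniquely as the direct sum of simple ideals, one per connected component of its Dynkin diagram, so g ≅ A_6 ⊕ G_2 (dimension 48 + 14 = 62).

A6 ⊕ G2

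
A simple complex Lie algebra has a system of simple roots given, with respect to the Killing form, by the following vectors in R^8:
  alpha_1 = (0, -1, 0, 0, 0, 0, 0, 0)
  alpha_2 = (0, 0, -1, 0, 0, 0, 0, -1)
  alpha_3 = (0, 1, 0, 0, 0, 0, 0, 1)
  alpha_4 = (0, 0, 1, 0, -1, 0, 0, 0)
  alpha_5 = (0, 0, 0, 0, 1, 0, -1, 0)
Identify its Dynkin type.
Compute the Cartan integers a_ij = 2(alpha_i, alpha_j)/(alpha_j, alpha_j); the resulting 5x5 Cartan matrix is
[[2, 0, -1, 0, 0], [0, 2, -1, -1, 0], [-2, -1, 2, 0, 0], [0, -1, 0, 2, -1], [0, 0, 0, -1, 2]].
The roots have two lengths (squared-length ratio 2:1); the short ones are alpha_{1}. The associated Dynkin diagram is a chain of 5 nodes with a double edge at one end; the terminal node there is the unique short simple root (B_5), so the type is B_5 (the algebra so(11)).

B5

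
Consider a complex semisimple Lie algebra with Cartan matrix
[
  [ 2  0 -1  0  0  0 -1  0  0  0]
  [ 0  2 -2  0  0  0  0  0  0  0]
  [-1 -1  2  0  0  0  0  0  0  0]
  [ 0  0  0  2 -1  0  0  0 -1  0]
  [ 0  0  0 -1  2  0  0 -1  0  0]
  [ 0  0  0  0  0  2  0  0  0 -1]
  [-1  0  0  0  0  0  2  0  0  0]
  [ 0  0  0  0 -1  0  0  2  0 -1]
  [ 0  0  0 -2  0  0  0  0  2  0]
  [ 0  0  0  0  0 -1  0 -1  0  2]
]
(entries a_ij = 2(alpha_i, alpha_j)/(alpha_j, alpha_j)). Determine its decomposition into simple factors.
C4 + C6

The diagram associated to this matrix has two connected components: the simple roots {alpha_1, alpha_2, alpha_3, alpha_7} form a chain of 4 nodes with a double edge at one end; the terminal node there is the unique long simple root (C_4), and {alpha_4, alpha_5, alpha_6, alpha_8, alpha_9, alpha_10} form a chain of 6 nodes with a double edge at one end; the terminal node there is the unique long simple root (C_6). A semisimple Lie algebra decomposes uniquely as the direct sum of simple ideals, one per connected component of its Dynkin diagram, so g ≅ C_4 ⊕ C_6 (dimension 36 + 78 = 114).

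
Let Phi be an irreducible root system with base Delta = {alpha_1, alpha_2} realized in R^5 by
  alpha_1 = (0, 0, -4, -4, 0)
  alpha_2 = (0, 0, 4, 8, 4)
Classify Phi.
G_2

Compute the Cartan integers a_ij = 2(alpha_i, alpha_j)/(alpha_j, alpha_j); the resulting 2x2 Cartan matrix is
[[2, -1], [-3, 2]].
The roots have two lengths (squared-length ratio 3:1); the short ones are alpha_{1}. The associated Dynkin diagram is two nodes joined by a triple edge (G_2), so the type is G_2.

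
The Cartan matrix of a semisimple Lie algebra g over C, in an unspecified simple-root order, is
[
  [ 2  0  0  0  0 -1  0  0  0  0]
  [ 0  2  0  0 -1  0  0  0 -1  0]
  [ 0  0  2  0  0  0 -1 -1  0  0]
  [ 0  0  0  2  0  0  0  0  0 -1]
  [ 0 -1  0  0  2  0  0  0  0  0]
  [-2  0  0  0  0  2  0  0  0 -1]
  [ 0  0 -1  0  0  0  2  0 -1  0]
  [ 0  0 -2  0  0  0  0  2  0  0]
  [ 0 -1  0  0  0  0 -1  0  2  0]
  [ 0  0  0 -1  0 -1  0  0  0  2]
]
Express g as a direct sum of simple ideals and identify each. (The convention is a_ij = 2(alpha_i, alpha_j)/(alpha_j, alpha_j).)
The diagram associated to this matrix has two connected components: the simple roots {alpha_1, alpha_4, alpha_6, alpha_10} form a chain of 4 nodes with a double edge at one end; the terminal node there is the unique short simple root (B_4), and {alpha_2, alpha_3, alpha_5, alpha_7, alpha_8, alpha_9} form a chain of 6 nodes with a double edge at one end; the terminal node there is the unique long simple root (C_6). A semisimple Lie algebra decomposes uniquely as the direct sum of simple ideals, one per connected component of its Dynkin diagram, so g ≅ B_4 ⊕ C_6 (dimension 36 + 78 = 114).

B_4 + C_6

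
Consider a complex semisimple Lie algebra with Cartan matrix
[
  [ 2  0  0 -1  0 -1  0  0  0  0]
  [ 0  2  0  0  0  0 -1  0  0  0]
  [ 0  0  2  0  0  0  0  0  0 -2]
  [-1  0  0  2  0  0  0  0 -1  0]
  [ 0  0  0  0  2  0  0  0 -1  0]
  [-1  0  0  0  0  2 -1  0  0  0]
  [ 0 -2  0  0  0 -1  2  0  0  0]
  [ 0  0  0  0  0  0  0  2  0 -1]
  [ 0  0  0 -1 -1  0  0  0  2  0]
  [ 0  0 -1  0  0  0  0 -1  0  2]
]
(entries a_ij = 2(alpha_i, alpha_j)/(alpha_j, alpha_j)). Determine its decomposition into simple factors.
B_7 (so(15)) ⊕ C_3 (sp(6))

The diagram associated to this matrix has two connected components: the simple roots {alpha_1, alpha_2, alpha_4, alpha_5, alpha_6, alpha_7, alpha_9} form a chain of 7 nodes with a double edge at one end; the terminal node there is the unique short simple root (B_7), and {alpha_3, alpha_8, alpha_10} form a chain of 3 nodes with a double edge at one end; the terminal node there is the unique long simple root (C_3). A semisimple Lie algebra decomposes uniquely as the direct sum of simple ideals, one per connected component of its Dynkin diagram, so g ≅ B_7 ⊕ C_3 (dimension 105 + 21 = 126).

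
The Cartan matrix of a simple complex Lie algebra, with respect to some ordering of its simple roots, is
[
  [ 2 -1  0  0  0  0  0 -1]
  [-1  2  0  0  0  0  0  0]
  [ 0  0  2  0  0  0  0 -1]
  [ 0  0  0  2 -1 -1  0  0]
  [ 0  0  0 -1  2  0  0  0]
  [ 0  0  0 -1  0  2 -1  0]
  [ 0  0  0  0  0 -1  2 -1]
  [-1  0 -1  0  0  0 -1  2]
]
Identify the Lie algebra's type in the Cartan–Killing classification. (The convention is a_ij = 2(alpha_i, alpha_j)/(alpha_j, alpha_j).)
E_8

The matrix has rank 8 with 2's on the diagonal. Reading the off-diagonal entries as Dynkin edges (a single edge where a_ij = a_ji = -1; a double or triple edge where a_ij * a_ji = 2 or 3), the diagram is a chain of 7 nodes with one extra node attached to the third node from one end (E_8). One simple-root ordering that puts it in standard form is (alpha_2, alpha_3, alpha_1, alpha_8, alpha_7, alpha_6, alpha_4, alpha_5). So the algebra is type E_8.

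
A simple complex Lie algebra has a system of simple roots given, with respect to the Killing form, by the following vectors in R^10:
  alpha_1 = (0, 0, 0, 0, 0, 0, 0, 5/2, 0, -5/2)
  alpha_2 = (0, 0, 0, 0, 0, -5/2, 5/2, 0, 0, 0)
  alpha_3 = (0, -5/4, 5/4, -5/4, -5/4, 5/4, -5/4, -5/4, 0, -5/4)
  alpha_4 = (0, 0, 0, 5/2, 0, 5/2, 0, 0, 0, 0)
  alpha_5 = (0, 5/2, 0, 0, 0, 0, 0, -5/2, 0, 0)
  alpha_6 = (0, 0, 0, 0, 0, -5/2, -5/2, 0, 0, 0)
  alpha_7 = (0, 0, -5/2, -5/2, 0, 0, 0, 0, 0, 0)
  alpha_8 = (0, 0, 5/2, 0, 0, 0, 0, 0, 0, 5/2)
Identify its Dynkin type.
E_8

Compute the Cartan integers a_ij = 2(alpha_i, alpha_j)/(alpha_j, alpha_j); the resulting 8x8 Cartan matrix is
[[2, 0, 0, 0, -1, 0, 0, -1], [0, 2, -1, -1, 0, 0, 0, 0], [0, -1, 2, 0, 0, 0, 0, 0], [0, -1, 0, 2, 0, -1, -1, 0], [-1, 0, 0, 0, 2, 0, 0, 0], [0, 0, 0, -1, 0, 2, 0, 0], [0, 0, 0, -1, 0, 0, 2, -1], [-1, 0, 0, 0, 0, 0, -1, 2]].
All simple roots have the same length, so the diagram is simply laced. The associated Dynkin diagram is a chain of 7 nodes with one extra node attached to the third node from one end (E_8), so the type is E_8.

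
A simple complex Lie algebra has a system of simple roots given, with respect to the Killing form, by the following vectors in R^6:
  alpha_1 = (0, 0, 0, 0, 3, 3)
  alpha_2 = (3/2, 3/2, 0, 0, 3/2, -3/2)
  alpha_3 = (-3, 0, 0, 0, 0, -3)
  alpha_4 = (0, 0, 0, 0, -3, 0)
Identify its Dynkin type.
F4

Compute the Cartan integers a_ij = 2(alpha_i, alpha_j)/(alpha_j, alpha_j); the resulting 4x4 Cartan matrix is
[[2, 0, -1, -2], [0, 2, 0, -1], [-1, 0, 2, 0], [-1, -1, 0, 2]].
The roots have two lengths (squared-length ratio 2:1); the short ones are alpha_{2,4}. The associated Dynkin diagram is a chain of 4 nodes with a double edge between the middle two (F_4), so the type is F_4.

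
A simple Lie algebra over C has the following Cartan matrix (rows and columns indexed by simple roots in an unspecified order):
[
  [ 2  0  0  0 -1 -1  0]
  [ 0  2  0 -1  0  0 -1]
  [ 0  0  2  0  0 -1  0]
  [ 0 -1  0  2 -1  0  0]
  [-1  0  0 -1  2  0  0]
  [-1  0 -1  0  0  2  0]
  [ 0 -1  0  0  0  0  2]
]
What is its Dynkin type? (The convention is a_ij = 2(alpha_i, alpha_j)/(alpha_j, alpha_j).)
The matrix has rank 7 with 2's on the diagonal. Reading the off-diagonal entries as Dynkin edges (a single edge where a_ij = a_ji = -1; a double or triple edge where a_ij * a_ji = 2 or 3), the diagram is a chain of 7 nodes with single edges (A_7). One simple-root ordering that puts it in standard form is (alpha_3, alpha_6, alpha_1, alpha_5, alpha_4, alpha_2, alpha_7). So the algebra is type A_7, i.e. sl(8).

A7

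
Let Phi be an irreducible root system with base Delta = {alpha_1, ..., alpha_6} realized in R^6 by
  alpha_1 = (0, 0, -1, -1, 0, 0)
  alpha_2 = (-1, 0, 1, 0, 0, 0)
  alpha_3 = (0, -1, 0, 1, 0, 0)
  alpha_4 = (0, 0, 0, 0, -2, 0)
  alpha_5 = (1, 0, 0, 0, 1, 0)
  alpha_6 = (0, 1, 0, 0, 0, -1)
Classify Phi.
Compute the Cartan integers a_ij = 2(alpha_i, alpha_j)/(alpha_j, alpha_j); the resulting 6x6 Cartan matrix is
[[2, -1, -1, 0, 0, 0], [-1, 2, 0, 0, -1, 0], [-1, 0, 2, 0, 0, -1], [0, 0, 0, 2, -2, 0], [0, -1, 0, -1, 2, 0], [0, 0, -1, 0, 0, 2]].
The roots have two lengths (squared-length ratio 2:1); the short ones are alpha_{1,2,3,5,6}. The associated Dynkin diagram is a chain of 6 nodes with a double edge at one end; the terminal node there is the unique long simple root (C_6), so the type is C_6 (the algebra sp(12)).

C_6 (sp(12))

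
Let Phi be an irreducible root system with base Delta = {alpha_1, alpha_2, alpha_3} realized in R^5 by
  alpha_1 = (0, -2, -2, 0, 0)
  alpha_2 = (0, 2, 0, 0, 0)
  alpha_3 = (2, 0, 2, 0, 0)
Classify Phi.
B_3

Compute the Cartan integers a_ij = 2(alpha_i, alpha_j)/(alpha_j, alpha_j); the resulting 3x3 Cartan matrix is
[[2, -2, -1], [-1, 2, 0], [-1, 0, 2]].
The roots have two lengths (squared-length ratio 2:1); the short ones are alpha_{2}. The associated Dynkin diagram is a chain of 3 nodes with a double edge at one end; the terminal node there is the unique short simple root (B_3), so the type is B_3 (the algebra so(7)).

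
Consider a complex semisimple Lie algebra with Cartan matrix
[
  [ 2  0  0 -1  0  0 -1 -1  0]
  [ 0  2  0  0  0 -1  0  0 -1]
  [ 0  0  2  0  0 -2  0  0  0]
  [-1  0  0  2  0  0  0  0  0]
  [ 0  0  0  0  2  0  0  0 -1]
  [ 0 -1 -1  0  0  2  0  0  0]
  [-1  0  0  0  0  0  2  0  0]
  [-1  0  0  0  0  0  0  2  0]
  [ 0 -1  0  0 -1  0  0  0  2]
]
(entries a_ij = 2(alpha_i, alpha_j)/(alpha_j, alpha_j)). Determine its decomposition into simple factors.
The diagram associated to this matrix has two connected components: the simple roots {alpha_2, alpha_3, alpha_5, alpha_6, alpha_9} form a chain of 5 nodes with a double edge at one end; the terminal node there is the unique long simple root (C_5), and {alpha_1, alpha_4, alpha_7, alpha_8} form a chain of 2 nodes with a fork of two nodes at one end (D_4). A semisimple Lie algebra decomposes uniquely as the direct sum of simple ideals, one per connected component of its Dynkin diagram, so g ≅ C_5 ⊕ D_4 (dimension 55 + 28 = 83).

C_5 (sp(10)) ⊕ D_4 (so(8))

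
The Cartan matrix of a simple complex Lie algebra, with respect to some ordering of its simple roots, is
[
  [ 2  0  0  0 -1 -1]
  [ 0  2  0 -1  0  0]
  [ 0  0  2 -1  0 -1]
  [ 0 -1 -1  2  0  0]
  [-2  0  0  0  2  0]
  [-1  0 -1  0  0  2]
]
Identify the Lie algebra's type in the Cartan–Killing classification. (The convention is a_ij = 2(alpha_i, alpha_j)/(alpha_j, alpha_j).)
The matrix has rank 6 with 2's on the diagonal. Reading the off-diagonal entries as Dynkin edges (a single edge where a_ij = a_ji = -1; a double or triple edge where a_ij * a_ji = 2 or 3), the diagram is a chain of 6 nodes with a double edge at one end; the terminal node there is the unique long simple root (C_6). One simple-root ordering that puts it in standard form is (alpha_2, alpha_4, alpha_3, alpha_6, alpha_1, alpha_5). So the algebra is type C_6, i.e. sp(12).

C_6 (sp(12))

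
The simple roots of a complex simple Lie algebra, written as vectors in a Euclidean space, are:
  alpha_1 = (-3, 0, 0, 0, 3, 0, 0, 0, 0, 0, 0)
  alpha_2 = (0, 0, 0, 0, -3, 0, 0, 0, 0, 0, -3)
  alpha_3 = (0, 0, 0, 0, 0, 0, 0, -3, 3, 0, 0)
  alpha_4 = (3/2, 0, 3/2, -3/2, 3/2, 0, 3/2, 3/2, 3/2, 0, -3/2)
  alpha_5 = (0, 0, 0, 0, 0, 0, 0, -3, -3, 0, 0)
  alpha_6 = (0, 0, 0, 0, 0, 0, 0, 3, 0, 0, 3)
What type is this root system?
E_6

Compute the Cartan integers a_ij = 2(alpha_i, alpha_j)/(alpha_j, alpha_j); the resulting 6x6 Cartan matrix is
[[2, -1, 0, 0, 0, 0], [-1, 2, 0, 0, 0, -1], [0, 0, 2, 0, 0, -1], [0, 0, 0, 2, -1, 0], [0, 0, 0, -1, 2, -1], [0, -1, -1, 0, -1, 2]].
All simple roots have the same length, so the diagram is simply laced. The associated Dynkin diagram is a chain of 5 nodes with one extra node attached to the third node from one end (E_6), so the type is E_6.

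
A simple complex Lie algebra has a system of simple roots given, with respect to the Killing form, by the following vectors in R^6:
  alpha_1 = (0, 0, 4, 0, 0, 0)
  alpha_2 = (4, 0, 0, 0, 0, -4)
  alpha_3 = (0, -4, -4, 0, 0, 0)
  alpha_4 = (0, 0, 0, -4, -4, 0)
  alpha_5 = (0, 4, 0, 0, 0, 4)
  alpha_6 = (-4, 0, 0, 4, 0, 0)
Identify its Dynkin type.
Compute the Cartan integers a_ij = 2(alpha_i, alpha_j)/(alpha_j, alpha_j); the resulting 6x6 Cartan matrix is
[[2, 0, -1, 0, 0, 0], [0, 2, 0, 0, -1, -1], [-2, 0, 2, 0, -1, 0], [0, 0, 0, 2, 0, -1], [0, -1, -1, 0, 2, 0], [0, -1, 0, -1, 0, 2]].
The roots have two lengths (squared-length ratio 2:1); the short ones are alpha_{1}. The associated Dynkin diagram is a chain of 6 nodes with a double edge at one end; the terminal node there is the unique short simple root (B_6), so the type is B_6 (the algebra so(13)).

B_6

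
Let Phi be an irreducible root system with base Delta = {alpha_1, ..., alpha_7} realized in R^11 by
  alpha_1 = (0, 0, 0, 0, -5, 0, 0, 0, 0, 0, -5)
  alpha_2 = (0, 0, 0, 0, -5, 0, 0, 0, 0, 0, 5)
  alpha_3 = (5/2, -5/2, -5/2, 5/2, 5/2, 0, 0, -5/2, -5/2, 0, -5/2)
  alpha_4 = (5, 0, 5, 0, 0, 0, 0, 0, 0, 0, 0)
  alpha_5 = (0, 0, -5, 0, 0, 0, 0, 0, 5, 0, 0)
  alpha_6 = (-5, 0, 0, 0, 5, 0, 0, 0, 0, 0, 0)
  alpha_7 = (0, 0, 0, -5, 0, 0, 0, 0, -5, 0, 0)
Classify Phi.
Compute the Cartan integers a_ij = 2(alpha_i, alpha_j)/(alpha_j, alpha_j); the resulting 7x7 Cartan matrix is
[[2, 0, 0, 0, 0, -1, 0], [0, 2, -1, 0, 0, -1, 0], [0, -1, 2, 0, 0, 0, 0], [0, 0, 0, 2, -1, -1, 0], [0, 0, 0, -1, 2, 0, -1], [-1, -1, 0, -1, 0, 2, 0], [0, 0, 0, 0, -1, 0, 2]].
All simple roots have the same length, so the diagram is simply laced. The associated Dynkin diagram is a chain of 6 nodes with one extra node attached to the third node from one end (E_7), so the type is E_7.

E_7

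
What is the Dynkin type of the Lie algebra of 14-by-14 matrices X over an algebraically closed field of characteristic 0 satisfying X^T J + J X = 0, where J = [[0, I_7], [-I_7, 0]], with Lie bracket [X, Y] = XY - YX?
This is sp(14), which has dimension 14(14+1)/2 = 105 and rank 14/2 = 7. In the classification of classical Lie algebras, the symplectic algebra sp(2n) has type C_n; here n = 7, so the Dynkin diagram is a chain of 7 nodes with a double edge at one end; the terminal node there is the unique long simple root (C_7). Hence the type is C_7.

type C_7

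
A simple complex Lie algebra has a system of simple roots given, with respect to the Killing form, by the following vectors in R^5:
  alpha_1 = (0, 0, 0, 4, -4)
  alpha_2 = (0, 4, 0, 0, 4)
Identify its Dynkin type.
A_2

Compute the Cartan integers a_ij = 2(alpha_i, alpha_j)/(alpha_j, alpha_j); the resulting 2x2 Cartan matrix is
[[2, -1], [-1, 2]].
All simple roots have the same length, so the diagram is simply laced. The associated Dynkin diagram is a chain of 2 nodes with single edges (A_2), so the type is A_2 (the algebra sl(3)).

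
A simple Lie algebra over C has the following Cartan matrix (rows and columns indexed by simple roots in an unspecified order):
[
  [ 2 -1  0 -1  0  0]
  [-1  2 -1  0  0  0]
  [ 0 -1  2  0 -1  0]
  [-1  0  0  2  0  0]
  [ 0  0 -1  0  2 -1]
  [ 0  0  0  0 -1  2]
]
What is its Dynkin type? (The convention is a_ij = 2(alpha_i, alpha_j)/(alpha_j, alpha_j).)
A_6

The matrix has rank 6 with 2's on the diagonal. Reading the off-diagonal entries as Dynkin edges (a single edge where a_ij = a_ji = -1; a double or triple edge where a_ij * a_ji = 2 or 3), the diagram is a chain of 6 nodes with single edges (A_6). One simple-root ordering that puts it in standard form is (alpha_6, alpha_5, alpha_3, alpha_2, alpha_1, alpha_4). So the algebra is type A_6, i.e. sl(7).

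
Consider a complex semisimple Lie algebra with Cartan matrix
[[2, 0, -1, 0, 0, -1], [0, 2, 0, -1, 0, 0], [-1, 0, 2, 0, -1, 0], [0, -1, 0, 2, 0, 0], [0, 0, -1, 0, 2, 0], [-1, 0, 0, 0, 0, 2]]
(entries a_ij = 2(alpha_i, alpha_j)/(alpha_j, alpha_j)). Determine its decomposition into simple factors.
The diagram associated to this matrix has two connected components: the simple roots {alpha_2, alpha_4} form a chain of 2 nodes with single edges (A_2), and {alpha_1, alpha_3, alpha_5, alpha_6} form a chain of 4 nodes with single edges (A_4). A semisimple Lie algebra decomposes uniquely as the direct sum of simple ideals, one per connected component of its Dynkin diagram, so g ≅ A_2 ⊕ A_4 (dimension 8 + 24 = 32).

type A_2 ⊕ type A_4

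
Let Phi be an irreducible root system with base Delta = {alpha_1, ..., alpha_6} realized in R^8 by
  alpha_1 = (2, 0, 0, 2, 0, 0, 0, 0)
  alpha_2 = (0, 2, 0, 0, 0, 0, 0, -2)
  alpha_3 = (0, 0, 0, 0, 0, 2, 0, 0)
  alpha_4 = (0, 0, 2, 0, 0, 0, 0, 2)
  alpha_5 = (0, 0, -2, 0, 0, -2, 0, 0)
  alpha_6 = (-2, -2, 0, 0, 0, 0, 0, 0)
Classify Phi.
B_6 (so(13))

Compute the Cartan integers a_ij = 2(alpha_i, alpha_j)/(alpha_j, alpha_j); the resulting 6x6 Cartan matrix is
[[2, 0, 0, 0, 0, -1], [0, 2, 0, -1, 0, -1], [0, 0, 2, 0, -1, 0], [0, -1, 0, 2, -1, 0], [0, 0, -2, -1, 2, 0], [-1, -1, 0, 0, 0, 2]].
The roots have two lengths (squared-length ratio 2:1); the short ones are alpha_{3}. The associated Dynkin diagram is a chain of 6 nodes with a double edge at one end; the terminal node there is the unique short simple root (B_6), so the type is B_6 (the algebra so(13)).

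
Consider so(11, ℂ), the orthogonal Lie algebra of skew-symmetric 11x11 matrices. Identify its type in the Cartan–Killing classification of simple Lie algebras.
B_5 (so(11))

This is so(11) with 11 odd, which has dimension 11(11-1)/2 = 55 and rank (11-1)/2 = 5. In the classification of classical Lie algebras, the orthogonal algebra so(2n+1) in an odd number of variables has type B_n; here n = 5, so the Dynkin diagram is a chain of 5 nodes with a double edge at one end; the terminal node there is the unique short simple root (B_5). Hence the type is B_5.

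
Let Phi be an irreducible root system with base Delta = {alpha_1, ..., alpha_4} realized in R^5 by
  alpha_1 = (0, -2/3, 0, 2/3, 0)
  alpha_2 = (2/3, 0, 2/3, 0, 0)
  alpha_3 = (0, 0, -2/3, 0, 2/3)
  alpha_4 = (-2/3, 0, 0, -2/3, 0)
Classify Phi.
Compute the Cartan integers a_ij = 2(alpha_i, alpha_j)/(alpha_j, alpha_j); the resulting 4x4 Cartan matrix is
[[2, 0, 0, -1], [0, 2, -1, -1], [0, -1, 2, 0], [-1, -1, 0, 2]].
All simple roots have the same length, so the diagram is simply laced. The associated Dynkin diagram is a chain of 4 nodes with single edges (A_4), so the type is A_4 (the algebra sl(5)).

A_4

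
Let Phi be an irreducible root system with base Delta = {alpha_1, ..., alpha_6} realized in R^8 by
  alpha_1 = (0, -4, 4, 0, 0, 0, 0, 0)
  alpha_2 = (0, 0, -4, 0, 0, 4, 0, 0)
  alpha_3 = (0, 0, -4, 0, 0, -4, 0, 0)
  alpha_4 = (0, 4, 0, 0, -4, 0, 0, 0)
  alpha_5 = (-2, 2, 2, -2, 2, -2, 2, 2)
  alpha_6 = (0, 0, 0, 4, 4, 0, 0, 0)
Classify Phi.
E6

Compute the Cartan integers a_ij = 2(alpha_i, alpha_j)/(alpha_j, alpha_j); the resulting 6x6 Cartan matrix is
[[2, -1, -1, -1, 0, 0], [-1, 2, 0, 0, -1, 0], [-1, 0, 2, 0, 0, 0], [-1, 0, 0, 2, 0, -1], [0, -1, 0, 0, 2, 0], [0, 0, 0, -1, 0, 2]].
All simple roots have the same length, so the diagram is simply laced. The associated Dynkin diagram is a chain of 5 nodes with one extra node attached to the third node from one end (E_6), so the type is E_6.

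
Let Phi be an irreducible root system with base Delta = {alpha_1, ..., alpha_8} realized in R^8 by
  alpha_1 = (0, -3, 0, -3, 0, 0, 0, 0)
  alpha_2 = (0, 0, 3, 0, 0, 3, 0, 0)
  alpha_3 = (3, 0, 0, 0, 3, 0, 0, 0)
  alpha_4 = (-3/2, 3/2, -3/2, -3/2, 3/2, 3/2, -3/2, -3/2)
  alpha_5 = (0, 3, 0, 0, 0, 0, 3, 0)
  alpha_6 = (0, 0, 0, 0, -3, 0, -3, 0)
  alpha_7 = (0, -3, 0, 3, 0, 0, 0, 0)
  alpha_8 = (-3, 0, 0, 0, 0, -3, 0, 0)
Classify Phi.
Compute the Cartan integers a_ij = 2(alpha_i, alpha_j)/(alpha_j, alpha_j); the resulting 8x8 Cartan matrix is
[[2, 0, 0, 0, -1, 0, 0, 0], [0, 2, 0, 0, 0, 0, 0, -1], [0, 0, 2, 0, 0, -1, 0, -1], [0, 0, 0, 2, 0, 0, -1, 0], [-1, 0, 0, 0, 2, -1, -1, 0], [0, 0, -1, 0, -1, 2, 0, 0], [0, 0, 0, -1, -1, 0, 2, 0], [0, -1, -1, 0, 0, 0, 0, 2]].
All simple roots have the same length, so the diagram is simply laced. The associated Dynkin diagram is a chain of 7 nodes with one extra node attached to the third node from one end (E_8), so the type is E_8.

E_8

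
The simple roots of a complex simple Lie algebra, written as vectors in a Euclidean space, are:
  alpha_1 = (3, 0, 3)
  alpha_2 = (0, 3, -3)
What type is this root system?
type A_2

Compute the Cartan integers a_ij = 2(alpha_i, alpha_j)/(alpha_j, alpha_j); the resulting 2x2 Cartan matrix is
[[2, -1], [-1, 2]].
All simple roots have the same length, so the diagram is simply laced. The associated Dynkin diagram is a chain of 2 nodes with single edges (A_2), so the type is A_2 (the algebra sl(3)).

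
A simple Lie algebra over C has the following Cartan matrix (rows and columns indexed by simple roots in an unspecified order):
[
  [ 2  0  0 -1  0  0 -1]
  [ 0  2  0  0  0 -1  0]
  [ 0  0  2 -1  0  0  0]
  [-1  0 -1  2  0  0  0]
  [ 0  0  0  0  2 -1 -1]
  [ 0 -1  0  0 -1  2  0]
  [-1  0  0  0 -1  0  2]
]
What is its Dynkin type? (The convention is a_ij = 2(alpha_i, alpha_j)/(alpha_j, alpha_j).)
type A_7

The matrix has rank 7 with 2's on the diagonal. Reading the off-diagonal entries as Dynkin edges (a single edge where a_ij = a_ji = -1; a double or triple edge where a_ij * a_ji = 2 or 3), the diagram is a chain of 7 nodes with single edges (A_7). One simple-root ordering that puts it in standard form is (alpha_2, alpha_6, alpha_5, alpha_7, alpha_1, alpha_4, alpha_3). So the algebra is type A_7, i.e. sl(8).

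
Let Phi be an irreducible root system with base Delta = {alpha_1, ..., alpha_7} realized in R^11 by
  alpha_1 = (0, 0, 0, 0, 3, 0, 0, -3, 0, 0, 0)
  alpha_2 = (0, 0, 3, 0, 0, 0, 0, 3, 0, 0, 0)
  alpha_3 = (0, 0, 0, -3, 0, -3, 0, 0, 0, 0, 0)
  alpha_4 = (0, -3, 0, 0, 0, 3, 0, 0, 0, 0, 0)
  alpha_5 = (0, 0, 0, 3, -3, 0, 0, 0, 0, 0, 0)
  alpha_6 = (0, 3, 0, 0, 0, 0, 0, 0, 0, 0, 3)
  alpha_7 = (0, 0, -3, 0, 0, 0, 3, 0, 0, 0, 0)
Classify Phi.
A7

Compute the Cartan integers a_ij = 2(alpha_i, alpha_j)/(alpha_j, alpha_j); the resulting 7x7 Cartan matrix is
[[2, -1, 0, 0, -1, 0, 0], [-1, 2, 0, 0, 0, 0, -1], [0, 0, 2, -1, -1, 0, 0], [0, 0, -1, 2, 0, -1, 0], [-1, 0, -1, 0, 2, 0, 0], [0, 0, 0, -1, 0, 2, 0], [0, -1, 0, 0, 0, 0, 2]].
All simple roots have the same length, so the diagram is simply laced. The associated Dynkin diagram is a chain of 7 nodes with single edges (A_7), so the type is A_7 (the algebra sl(8)).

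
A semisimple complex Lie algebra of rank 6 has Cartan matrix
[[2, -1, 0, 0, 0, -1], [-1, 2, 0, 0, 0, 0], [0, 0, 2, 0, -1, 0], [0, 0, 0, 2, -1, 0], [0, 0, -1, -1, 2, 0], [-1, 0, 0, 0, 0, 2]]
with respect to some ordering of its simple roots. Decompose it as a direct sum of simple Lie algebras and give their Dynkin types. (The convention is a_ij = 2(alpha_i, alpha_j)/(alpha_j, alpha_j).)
The diagram associated to this matrix has two connected components: the simple roots {alpha_1, alpha_2, alpha_6} form a chain of 3 nodes with single edges (A_3), and {alpha_3, alpha_4, alpha_5} form a chain of 3 nodes with single edges (A_3). A semisimple Lie algebra decomposes uniquely as the direct sum of simple ideals, one per connected component of its Dynkin diagram, so g ≅ A_3 ⊕ A_3 (dimension 15 + 15 = 30).

A_3 (sl(4)) ⊕ A_3 (sl(4))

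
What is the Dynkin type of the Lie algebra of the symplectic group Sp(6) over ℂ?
C_3

This is sp(6), which has dimension 6(6+1)/2 = 21 and rank 6/2 = 3. In the classification of classical Lie algebras, the symplectic algebra sp(2n) has type C_n; here n = 3, so the Dynkin diagram is a chain of 3 nodes with a double edge at one end; the terminal node there is the unique long simple root (C_3). Hence the type is C_3.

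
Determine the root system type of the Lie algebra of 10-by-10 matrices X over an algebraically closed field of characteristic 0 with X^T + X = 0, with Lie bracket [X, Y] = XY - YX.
type D_5

This is so(10) with 10 even, which has dimension 10(10-1)/2 = 45 and rank 10/2 = 5. In the classification of classical Lie algebras, the orthogonal algebra so(2n) in an even number of variables has type D_n; here n = 5, so the Dynkin diagram is a chain of 3 nodes with a fork of two nodes at one end (D_5). Hence the type is D_5.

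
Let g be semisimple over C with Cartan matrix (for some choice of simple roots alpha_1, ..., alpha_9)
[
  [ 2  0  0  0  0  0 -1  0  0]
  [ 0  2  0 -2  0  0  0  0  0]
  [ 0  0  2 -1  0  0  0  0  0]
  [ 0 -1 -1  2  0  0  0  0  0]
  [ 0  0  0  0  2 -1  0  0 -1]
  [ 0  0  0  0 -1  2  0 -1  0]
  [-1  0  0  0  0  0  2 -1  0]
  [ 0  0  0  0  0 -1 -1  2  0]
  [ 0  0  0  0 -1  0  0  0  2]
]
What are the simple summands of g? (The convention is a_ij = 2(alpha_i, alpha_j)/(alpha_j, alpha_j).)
The diagram associated to this matrix has two connected components: the simple roots {alpha_1, alpha_5, alpha_6, alpha_7, alpha_8, alpha_9} form a chain of 6 nodes with single edges (A_6), and {alpha_2, alpha_3, alpha_4} form a chain of 3 nodes with a double edge at one end; the terminal node there is the unique long simple root (C_3). A semisimple Lie algebra decomposes uniquely as the direct sum of simple ideals, one per connected component of its Dynkin diagram, so g ≅ A_6 ⊕ C_3 (dimension 48 + 21 = 69).

type A_6 ⊕ type C_3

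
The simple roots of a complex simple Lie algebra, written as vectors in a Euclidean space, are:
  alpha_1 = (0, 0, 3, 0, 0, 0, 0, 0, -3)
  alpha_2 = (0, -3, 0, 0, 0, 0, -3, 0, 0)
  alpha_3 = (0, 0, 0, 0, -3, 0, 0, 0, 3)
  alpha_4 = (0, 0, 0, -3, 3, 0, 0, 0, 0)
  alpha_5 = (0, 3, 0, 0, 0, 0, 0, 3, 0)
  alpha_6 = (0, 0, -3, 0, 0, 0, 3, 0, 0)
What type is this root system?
A_6 (sl(7))

Compute the Cartan integers a_ij = 2(alpha_i, alpha_j)/(alpha_j, alpha_j); the resulting 6x6 Cartan matrix is
[[2, 0, -1, 0, 0, -1], [0, 2, 0, 0, -1, -1], [-1, 0, 2, -1, 0, 0], [0, 0, -1, 2, 0, 0], [0, -1, 0, 0, 2, 0], [-1, -1, 0, 0, 0, 2]].
All simple roots have the same length, so the diagram is simply laced. The associated Dynkin diagram is a chain of 6 nodes with single edges (A_6), so the type is A_6 (the algebra sl(7)).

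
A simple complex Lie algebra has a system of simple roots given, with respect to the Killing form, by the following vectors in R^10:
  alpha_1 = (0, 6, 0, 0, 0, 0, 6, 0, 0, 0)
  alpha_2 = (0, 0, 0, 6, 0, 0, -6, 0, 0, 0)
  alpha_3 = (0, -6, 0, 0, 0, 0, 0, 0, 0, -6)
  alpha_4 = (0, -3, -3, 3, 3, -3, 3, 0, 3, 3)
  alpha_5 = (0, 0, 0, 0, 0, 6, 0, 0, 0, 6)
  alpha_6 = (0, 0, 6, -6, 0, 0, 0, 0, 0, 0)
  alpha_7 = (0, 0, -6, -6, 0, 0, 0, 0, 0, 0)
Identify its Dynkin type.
Compute the Cartan integers a_ij = 2(alpha_i, alpha_j)/(alpha_j, alpha_j); the resulting 7x7 Cartan matrix is
[[2, -1, -1, 0, 0, 0, 0], [-1, 2, 0, 0, 0, -1, -1], [-1, 0, 2, 0, -1, 0, 0], [0, 0, 0, 2, 0, -1, 0], [0, 0, -1, 0, 2, 0, 0], [0, -1, 0, -1, 0, 2, 0], [0, -1, 0, 0, 0, 0, 2]].
All simple roots have the same length, so the diagram is simply laced. The associated Dynkin diagram is a chain of 6 nodes with one extra node attached to the third node from one end (E_7), so the type is E_7.

E_7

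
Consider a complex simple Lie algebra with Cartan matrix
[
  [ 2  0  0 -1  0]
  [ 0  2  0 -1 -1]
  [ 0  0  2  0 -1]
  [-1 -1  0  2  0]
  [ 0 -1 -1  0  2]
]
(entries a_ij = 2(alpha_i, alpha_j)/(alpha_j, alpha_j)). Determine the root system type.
The matrix has rank 5 with 2's on the diagonal. Reading the off-diagonal entries as Dynkin edges (a single edge where a_ij = a_ji = -1; a double or triple edge where a_ij * a_ji = 2 or 3), the diagram is a chain of 5 nodes with single edges (A_5). One simple-root ordering that puts it in standard form is (alpha_3, alpha_5, alpha_2, alpha_4, alpha_1). So the algebra is type A_5, i.e. sl(6).

A_5 (sl(6))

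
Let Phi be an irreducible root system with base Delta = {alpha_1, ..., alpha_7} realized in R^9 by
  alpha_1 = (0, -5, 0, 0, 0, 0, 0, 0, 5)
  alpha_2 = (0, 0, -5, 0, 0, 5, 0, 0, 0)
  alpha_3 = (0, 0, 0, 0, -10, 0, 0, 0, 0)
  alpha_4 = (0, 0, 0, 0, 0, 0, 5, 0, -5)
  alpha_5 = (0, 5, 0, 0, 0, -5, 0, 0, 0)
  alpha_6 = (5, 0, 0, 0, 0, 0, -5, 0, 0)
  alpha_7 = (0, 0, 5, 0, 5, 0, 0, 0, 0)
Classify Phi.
C_7

Compute the Cartan integers a_ij = 2(alpha_i, alpha_j)/(alpha_j, alpha_j); the resulting 7x7 Cartan matrix is
[[2, 0, 0, -1, -1, 0, 0], [0, 2, 0, 0, -1, 0, -1], [0, 0, 2, 0, 0, 0, -2], [-1, 0, 0, 2, 0, -1, 0], [-1, -1, 0, 0, 2, 0, 0], [0, 0, 0, -1, 0, 2, 0], [0, -1, -1, 0, 0, 0, 2]].
The roots have two lengths (squared-length ratio 2:1); the short ones are alpha_{1,2,4,5,6,7}. The associated Dynkin diagram is a chain of 7 nodes with a double edge at one end; the terminal node there is the unique long simple root (C_7), so the type is C_7 (the algebra sp(14)).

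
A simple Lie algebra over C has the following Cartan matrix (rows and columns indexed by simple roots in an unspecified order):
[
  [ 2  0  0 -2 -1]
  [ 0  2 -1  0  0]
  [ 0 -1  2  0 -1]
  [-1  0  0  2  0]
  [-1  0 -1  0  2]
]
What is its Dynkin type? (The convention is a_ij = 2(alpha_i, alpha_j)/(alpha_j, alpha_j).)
B_5

The matrix has rank 5 with 2's on the diagonal. Reading the off-diagonal entries as Dynkin edges (a single edge where a_ij = a_ji = -1; a double or triple edge where a_ij * a_ji = 2 or 3), the diagram is a chain of 5 nodes with a double edge at one end; the terminal node there is the unique short simple root (B_5). One simple-root ordering that puts it in standard form is (alpha_2, alpha_3, alpha_5, alpha_1, alpha_4). So the algebra is type B_5, i.e. so(11).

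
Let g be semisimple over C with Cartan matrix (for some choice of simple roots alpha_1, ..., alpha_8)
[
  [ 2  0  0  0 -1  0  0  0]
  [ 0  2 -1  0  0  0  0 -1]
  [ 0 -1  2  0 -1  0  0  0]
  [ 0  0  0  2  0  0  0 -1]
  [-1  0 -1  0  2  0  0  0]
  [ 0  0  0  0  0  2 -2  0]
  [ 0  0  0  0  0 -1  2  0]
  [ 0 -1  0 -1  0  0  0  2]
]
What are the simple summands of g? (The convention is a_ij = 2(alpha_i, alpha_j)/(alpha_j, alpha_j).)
The diagram associated to this matrix has two connected components: the simple roots {alpha_1, alpha_2, alpha_3, alpha_4, alpha_5, alpha_8} form a chain of 6 nodes with single edges (A_6), and {alpha_6, alpha_7} form a chain of 2 nodes with a double edge at one end; the terminal node there is the unique short simple root (B_2). A semisimple Lie algebra decomposes uniquely as the direct sum of simple ideals, one per connected component of its Dynkin diagram, so g ≅ A_6 ⊕ B_2 (dimension 48 + 10 = 58).

A_6 ⊕ B_2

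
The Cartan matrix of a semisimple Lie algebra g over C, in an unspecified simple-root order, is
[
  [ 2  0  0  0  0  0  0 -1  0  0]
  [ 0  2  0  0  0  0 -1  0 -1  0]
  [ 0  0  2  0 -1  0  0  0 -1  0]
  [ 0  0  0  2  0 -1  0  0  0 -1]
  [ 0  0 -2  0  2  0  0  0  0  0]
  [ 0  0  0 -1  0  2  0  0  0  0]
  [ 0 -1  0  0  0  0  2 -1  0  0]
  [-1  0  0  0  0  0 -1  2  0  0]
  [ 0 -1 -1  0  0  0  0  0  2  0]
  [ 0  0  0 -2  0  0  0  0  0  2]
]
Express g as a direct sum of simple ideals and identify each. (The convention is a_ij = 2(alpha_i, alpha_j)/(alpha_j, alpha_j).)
The diagram associated to this matrix has two connected components: the simple roots {alpha_4, alpha_6, alpha_10} form a chain of 3 nodes with a double edge at one end; the terminal node there is the unique long simple root (C_3), and {alpha_1, alpha_2, alpha_3, alpha_5, alpha_7, alpha_8, alpha_9} form a chain of 7 nodes with a double edge at one end; the terminal node there is the unique long simple root (C_7). A semisimple Lie algebra decomposes uniquely as the direct sum of simple ideals, one per connected component of its Dynkin diagram, so g ≅ C_3 ⊕ C_7 (dimension 21 + 105 = 126).

C_3 + C_7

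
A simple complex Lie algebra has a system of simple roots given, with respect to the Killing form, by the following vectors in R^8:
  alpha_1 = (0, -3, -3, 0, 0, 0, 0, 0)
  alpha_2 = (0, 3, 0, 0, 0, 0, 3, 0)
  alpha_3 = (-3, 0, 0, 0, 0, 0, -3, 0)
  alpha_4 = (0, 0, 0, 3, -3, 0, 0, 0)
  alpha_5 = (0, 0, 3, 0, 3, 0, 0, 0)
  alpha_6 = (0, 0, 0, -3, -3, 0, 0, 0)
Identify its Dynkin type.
D_6

Compute the Cartan integers a_ij = 2(alpha_i, alpha_j)/(alpha_j, alpha_j); the resulting 6x6 Cartan matrix is
[[2, -1, 0, 0, -1, 0], [-1, 2, -1, 0, 0, 0], [0, -1, 2, 0, 0, 0], [0, 0, 0, 2, -1, 0], [-1, 0, 0, -1, 2, -1], [0, 0, 0, 0, -1, 2]].
All simple roots have the same length, so the diagram is simply laced. The associated Dynkin diagram is a chain of 4 nodes with a fork of two nodes at one end (D_6), so the type is D_6 (the algebra so(12)).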